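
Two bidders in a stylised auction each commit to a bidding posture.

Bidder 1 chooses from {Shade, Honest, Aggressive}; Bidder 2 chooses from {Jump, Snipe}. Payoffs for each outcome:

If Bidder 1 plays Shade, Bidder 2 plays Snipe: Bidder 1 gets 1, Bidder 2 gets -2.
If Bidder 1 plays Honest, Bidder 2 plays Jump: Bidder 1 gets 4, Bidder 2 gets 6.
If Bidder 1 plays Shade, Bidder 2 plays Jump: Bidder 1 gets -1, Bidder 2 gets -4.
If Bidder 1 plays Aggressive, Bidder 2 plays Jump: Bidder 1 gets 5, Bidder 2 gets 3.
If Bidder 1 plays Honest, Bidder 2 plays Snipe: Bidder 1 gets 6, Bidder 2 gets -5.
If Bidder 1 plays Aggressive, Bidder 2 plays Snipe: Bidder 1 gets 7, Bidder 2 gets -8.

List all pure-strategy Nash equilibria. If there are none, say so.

Pure NE: (Aggressive, Jump)

Bidder 1 against Jump: payoffs -1, 4, 5 → best response Aggressive.
Bidder 1 against Snipe: payoffs 1, 6, 7 → best response Aggressive.
Bidder 2 against Shade: payoffs -4, -2 → best response Snipe.
Bidder 2 against Honest: payoffs 6, -5 → best response Jump.
Bidder 2 against Aggressive: payoffs 3, -8 → best response Jump.
Mutual best responses: (Aggressive, Jump).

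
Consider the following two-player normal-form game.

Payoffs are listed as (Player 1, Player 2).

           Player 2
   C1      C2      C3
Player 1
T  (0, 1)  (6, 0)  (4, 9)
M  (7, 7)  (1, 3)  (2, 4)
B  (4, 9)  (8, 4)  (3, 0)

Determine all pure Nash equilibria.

The pure Nash equilibria are (T, C3); (M, C1).

Player 1 against C1: payoffs 0, 7, 4 → best response M.
Player 1 against C2: payoffs 6, 1, 8 → best response B.
Player 1 against C3: payoffs 4, 2, 3 → best response T.
Player 2 against T: payoffs 1, 0, 9 → best response C3.
Player 2 against M: payoffs 7, 3, 4 → best response C1.
Player 2 against B: payoffs 9, 4, 0 → best response C1.
Mutual best responses: (T, C3); (M, C1).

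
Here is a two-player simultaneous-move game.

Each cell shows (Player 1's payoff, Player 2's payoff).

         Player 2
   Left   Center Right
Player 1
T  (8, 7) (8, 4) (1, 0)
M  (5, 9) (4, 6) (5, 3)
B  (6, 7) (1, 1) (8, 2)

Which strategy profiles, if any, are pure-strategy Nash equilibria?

(T, Left): Player 1 gets 8, best alternative 6; Player 2 gets 7, best alternative 4. No profitable deviation — NE.
(T, Center): Player 2 can switch to Left (4 → 7). Not NE.
(T, Right): Player 1 can switch to M (1 → 5). Not NE.
(M, Left): Player 1 can switch to T (5 → 8). Not NE.
(M, Center): Player 1 can switch to T (4 → 8). Not NE.
(M, Right): Player 1 can switch to B (5 → 8). Not NE.
(B, Left): Player 1 can switch to T (6 → 8). Not NE.
(B, Center): Player 1 can switch to T (1 → 8). Not NE.
(B, Right): Player 2 can switch to Left (2 → 7). Not NE.

Pure NE: (T, Left)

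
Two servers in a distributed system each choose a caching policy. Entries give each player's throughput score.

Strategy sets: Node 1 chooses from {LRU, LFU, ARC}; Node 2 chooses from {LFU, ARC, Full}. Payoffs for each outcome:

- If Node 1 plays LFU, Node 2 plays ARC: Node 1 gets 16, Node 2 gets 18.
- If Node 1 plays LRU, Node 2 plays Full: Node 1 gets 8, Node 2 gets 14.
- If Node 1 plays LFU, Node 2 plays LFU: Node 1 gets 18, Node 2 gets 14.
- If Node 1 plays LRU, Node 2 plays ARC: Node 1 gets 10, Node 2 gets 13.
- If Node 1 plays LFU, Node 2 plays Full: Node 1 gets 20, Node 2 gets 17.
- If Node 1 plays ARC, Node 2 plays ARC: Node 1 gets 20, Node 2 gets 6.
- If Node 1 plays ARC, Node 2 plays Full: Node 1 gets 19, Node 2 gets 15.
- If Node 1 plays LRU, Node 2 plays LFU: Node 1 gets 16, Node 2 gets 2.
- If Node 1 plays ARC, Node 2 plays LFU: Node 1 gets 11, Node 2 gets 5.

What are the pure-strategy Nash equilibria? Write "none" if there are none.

No pure-strategy Nash equilibrium.

Node 1 against LFU: payoffs 16, 18, 11 → best response LFU.
Node 1 against ARC: payoffs 10, 16, 20 → best response ARC.
Node 1 against Full: payoffs 8, 20, 19 → best response LFU.
Node 2 against LRU: payoffs 2, 13, 14 → best response Full.
Node 2 against LFU: payoffs 14, 18, 17 → best response ARC.
Node 2 against ARC: payoffs 5, 6, 15 → best response Full.
No profile is a mutual best response for all players.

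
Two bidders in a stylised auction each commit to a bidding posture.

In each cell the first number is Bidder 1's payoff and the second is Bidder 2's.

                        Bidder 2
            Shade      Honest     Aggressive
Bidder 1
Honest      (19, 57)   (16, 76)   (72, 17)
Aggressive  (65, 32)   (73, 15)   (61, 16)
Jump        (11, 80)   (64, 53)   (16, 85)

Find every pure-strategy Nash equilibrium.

(Honest, Shade): Bidder 1 can switch to Aggressive (19 → 65). Not NE.
(Honest, Honest): Bidder 1 can switch to Aggressive (16 → 73). Not NE.
(Honest, Aggressive): Bidder 2 can switch to Shade (17 → 57). Not NE.
(Aggressive, Shade): Bidder 1 gets 65, best alternative 19; Bidder 2 gets 32, best alternative 16. No profitable deviation — NE.
(Aggressive, Honest): Bidder 2 can switch to Shade (15 → 32). Not NE.
(Aggressive, Aggressive): Bidder 1 can switch to Honest (61 → 72). Not NE.
(Jump, Shade): Bidder 1 can switch to Honest (11 → 19). Not NE.
(Jump, Honest): Bidder 1 can switch to Aggressive (64 → 73). Not NE.
(Jump, Aggressive): Bidder 1 can switch to Honest (16 → 72). Not NE.

(Aggressive, Shade)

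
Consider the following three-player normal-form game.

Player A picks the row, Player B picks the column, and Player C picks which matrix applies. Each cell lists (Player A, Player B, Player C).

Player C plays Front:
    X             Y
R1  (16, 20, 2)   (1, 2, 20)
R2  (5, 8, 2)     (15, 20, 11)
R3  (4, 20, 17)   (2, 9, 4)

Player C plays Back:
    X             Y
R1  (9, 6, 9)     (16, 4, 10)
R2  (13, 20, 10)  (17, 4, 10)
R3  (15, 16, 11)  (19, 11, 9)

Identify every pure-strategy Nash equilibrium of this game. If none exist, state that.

Mark each player's best response to every combination of opponents' strategies; a profile where every player is best-responding is a pure Nash equilibrium.
Player A against (X, Front): payoffs 16, 5, 4 → best response R1.
Player A against (X, Back): payoffs 9, 13, 15 → best response R3.
Player A against (Y, Front): payoffs 1, 15, 2 → best response R2.
Player A against (Y, Back): payoffs 16, 17, 19 → best response R3.
Player B against (R1, Front): payoffs 20, 2 → best response X.
Player B against (R1, Back): payoffs 6, 4 → best response X.
Player B against (R2, Front): payoffs 8, 20 → best response Y.
Player B against (R2, Back): payoffs 20, 4 → best response X.
Player B against (R3, Front): payoffs 20, 9 → best response X.
Player B against (R3, Back): payoffs 16, 11 → best response X.
Player C against (R1, X): payoffs 2, 9 → best response Back.
Player C against (R1, Y): payoffs 20, 10 → best response Front.
Player C against (R2, X): payoffs 2, 10 → best response Back.
Player C against (R2, Y): payoffs 11, 10 → best response Front.
Player C against (R3, X): payoffs 17, 11 → best response Front.
Player C against (R3, Y): payoffs 4, 9 → best response Back.
Mutual best responses: (R2, Y, Front).

The unique pure-strategy Nash equilibrium is (R2, Y, Front).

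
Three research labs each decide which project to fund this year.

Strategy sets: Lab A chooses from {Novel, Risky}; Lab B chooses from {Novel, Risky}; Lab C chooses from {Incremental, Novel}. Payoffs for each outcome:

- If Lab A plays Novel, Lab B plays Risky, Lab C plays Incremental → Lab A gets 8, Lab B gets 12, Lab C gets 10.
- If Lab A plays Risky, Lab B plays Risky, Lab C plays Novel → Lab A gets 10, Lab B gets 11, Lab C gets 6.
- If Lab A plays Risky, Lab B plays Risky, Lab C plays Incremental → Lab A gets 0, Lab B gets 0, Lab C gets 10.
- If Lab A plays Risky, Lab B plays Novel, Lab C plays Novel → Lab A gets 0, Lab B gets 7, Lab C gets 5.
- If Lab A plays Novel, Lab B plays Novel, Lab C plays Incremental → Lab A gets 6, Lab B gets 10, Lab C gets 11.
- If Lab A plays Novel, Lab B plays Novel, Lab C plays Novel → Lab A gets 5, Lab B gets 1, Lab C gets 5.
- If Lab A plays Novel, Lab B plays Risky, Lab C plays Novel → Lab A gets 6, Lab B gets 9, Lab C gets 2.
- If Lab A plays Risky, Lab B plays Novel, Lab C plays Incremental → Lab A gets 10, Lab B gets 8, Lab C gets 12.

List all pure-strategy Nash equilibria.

Lab A against (Novel, Incremental): payoffs 6, 10 → best response Risky.
Lab A against (Novel, Novel): payoffs 5, 0 → best response Novel.
Lab A against (Risky, Incremental): payoffs 8, 0 → best response Novel.
Lab A against (Risky, Novel): payoffs 6, 10 → best response Risky.
Lab B against (Novel, Incremental): payoffs 10, 12 → best response Risky.
Lab B against (Novel, Novel): payoffs 1, 9 → best response Risky.
Lab B against (Risky, Incremental): payoffs 8, 0 → best response Novel.
Lab B against (Risky, Novel): payoffs 7, 11 → best response Risky.
Lab C against (Novel, Novel): payoffs 11, 5 → best response Incremental.
Lab C against (Novel, Risky): payoffs 10, 2 → best response Incremental.
Lab C against (Risky, Novel): payoffs 12, 5 → best response Incremental.
Lab C against (Risky, Risky): payoffs 10, 6 → best response Incremental.
Mutual best responses: (Novel, Risky, Incremental); (Risky, Novel, Incremental).

The pure Nash equilibria are (Novel, Risky, Incremental); (Risky, Novel, Incremental).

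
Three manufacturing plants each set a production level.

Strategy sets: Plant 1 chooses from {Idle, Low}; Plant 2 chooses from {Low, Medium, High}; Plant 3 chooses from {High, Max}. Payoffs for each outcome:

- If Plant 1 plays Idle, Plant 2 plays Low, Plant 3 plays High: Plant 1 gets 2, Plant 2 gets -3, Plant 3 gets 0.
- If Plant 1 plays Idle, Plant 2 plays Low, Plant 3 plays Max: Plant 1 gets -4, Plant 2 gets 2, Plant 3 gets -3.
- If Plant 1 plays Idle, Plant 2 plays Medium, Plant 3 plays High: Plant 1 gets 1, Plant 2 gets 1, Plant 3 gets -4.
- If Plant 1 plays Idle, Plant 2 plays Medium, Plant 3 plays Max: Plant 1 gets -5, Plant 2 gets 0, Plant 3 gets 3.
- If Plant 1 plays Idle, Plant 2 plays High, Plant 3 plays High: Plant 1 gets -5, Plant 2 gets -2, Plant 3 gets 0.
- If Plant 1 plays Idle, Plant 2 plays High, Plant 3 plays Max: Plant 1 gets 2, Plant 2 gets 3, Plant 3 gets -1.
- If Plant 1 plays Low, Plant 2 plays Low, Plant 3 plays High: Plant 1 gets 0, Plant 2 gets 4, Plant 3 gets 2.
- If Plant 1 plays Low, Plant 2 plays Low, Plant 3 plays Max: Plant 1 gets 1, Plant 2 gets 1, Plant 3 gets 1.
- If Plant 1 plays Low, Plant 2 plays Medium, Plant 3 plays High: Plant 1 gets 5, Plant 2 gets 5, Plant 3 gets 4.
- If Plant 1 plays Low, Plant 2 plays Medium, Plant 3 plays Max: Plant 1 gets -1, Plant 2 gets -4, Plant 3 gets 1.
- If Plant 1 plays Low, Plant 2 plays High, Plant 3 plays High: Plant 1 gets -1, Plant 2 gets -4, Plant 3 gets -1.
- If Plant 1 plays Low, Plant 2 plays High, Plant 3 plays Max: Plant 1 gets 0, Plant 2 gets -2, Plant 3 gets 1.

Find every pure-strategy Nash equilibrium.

For each player, find the best response to each opponent profile; mutual best responses are the pure NE.
Plant 1 against (Low, High): payoffs 2, 0 → best response Idle.
Plant 1 against (Low, Max): payoffs -4, 1 → best response Low.
Plant 1 against (Medium, High): payoffs 1, 5 → best response Low.
Plant 1 against (Medium, Max): payoffs -5, -1 → best response Low.
Plant 1 against (High, High): payoffs -5, -1 → best response Low.
Plant 1 against (High, Max): payoffs 2, 0 → best response Idle.
Plant 2 against (Idle, High): payoffs -3, 1, -2 → best response Medium.
Plant 2 against (Idle, Max): payoffs 2, 0, 3 → best response High.
Plant 2 against (Low, High): payoffs 4, 5, -4 → best response Medium.
Plant 2 against (Low, Max): payoffs 1, -4, -2 → best response Low.
Plant 3 against (Idle, Low): payoffs 0, -3 → best response High.
Plant 3 against (Idle, Medium): payoffs -4, 3 → best response Max.
Plant 3 against (Idle, High): payoffs 0, -1 → best response High.
Plant 3 against (Low, Low): payoffs 2, 1 → best response High.
Plant 3 against (Low, Medium): payoffs 4, 1 → best response High.
Plant 3 against (Low, High): payoffs -1, 1 → best response Max.
Mutual best responses: (Low, Medium, High).

The unique pure-strategy Nash equilibrium is (Low, Medium, High).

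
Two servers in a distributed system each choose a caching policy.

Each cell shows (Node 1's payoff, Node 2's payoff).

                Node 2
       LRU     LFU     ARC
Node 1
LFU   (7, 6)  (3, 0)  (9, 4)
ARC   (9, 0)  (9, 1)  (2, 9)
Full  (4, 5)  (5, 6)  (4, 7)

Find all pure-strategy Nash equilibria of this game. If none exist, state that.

There is no pure-strategy Nash equilibrium.

Mark each player's best response to every combination of opponents' strategies; a profile where every player is best-responding is a pure Nash equilibrium.
Node 1 against LRU: payoffs 7, 9, 4 → best response ARC.
Node 1 against LFU: payoffs 3, 9, 5 → best response ARC.
Node 1 against ARC: payoffs 9, 2, 4 → best response LFU.
Node 2 against LFU: payoffs 6, 0, 4 → best response LRU.
Node 2 against ARC: payoffs 0, 1, 9 → best response ARC.
Node 2 against Full: payoffs 5, 6, 7 → best response ARC.
No profile is a mutual best response for all players.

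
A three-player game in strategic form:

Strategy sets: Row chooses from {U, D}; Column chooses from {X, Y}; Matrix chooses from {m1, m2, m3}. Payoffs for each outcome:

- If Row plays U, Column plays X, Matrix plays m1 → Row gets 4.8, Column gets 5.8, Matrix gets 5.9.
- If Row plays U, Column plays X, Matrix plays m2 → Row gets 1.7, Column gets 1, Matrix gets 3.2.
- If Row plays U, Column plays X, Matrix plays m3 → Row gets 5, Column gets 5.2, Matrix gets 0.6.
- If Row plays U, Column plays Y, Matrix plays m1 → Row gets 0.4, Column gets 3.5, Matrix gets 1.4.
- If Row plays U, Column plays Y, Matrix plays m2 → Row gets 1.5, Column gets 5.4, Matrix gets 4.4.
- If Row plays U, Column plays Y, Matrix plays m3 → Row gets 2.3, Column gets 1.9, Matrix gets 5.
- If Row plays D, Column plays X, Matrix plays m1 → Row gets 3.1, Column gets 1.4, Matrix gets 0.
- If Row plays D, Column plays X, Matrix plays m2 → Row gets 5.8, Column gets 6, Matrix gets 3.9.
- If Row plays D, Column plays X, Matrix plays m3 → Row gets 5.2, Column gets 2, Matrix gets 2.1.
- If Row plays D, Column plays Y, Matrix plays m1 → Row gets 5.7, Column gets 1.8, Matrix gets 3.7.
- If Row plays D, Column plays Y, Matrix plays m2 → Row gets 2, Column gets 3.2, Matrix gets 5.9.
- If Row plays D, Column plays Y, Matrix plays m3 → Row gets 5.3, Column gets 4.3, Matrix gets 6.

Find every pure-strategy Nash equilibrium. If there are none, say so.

The pure Nash equilibria are (U, X, m1); (D, X, m2); (D, Y, m3).

Row against (X, m1): payoffs 4.8, 3.1 → best response U.
Row against (X, m2): payoffs 1.7, 5.8 → best response D.
Row against (X, m3): payoffs 5, 5.2 → best response D.
Row against (Y, m1): payoffs 0.4, 5.7 → best response D.
Row against (Y, m2): payoffs 1.5, 2 → best response D.
Row against (Y, m3): payoffs 2.3, 5.3 → best response D.
Column against (U, m1): payoffs 5.8, 3.5 → best response X.
Column against (U, m2): payoffs 1, 5.4 → best response Y.
Column against (U, m3): payoffs 5.2, 1.9 → best response X.
Column against (D, m1): payoffs 1.4, 1.8 → best response Y.
Column against (D, m2): payoffs 6, 3.2 → best response X.
Column against (D, m3): payoffs 2, 4.3 → best response Y.
Matrix against (U, X): payoffs 5.9, 3.2, 0.6 → best response m1.
Matrix against (U, Y): payoffs 1.4, 4.4, 5 → best response m3.
Matrix against (D, X): payoffs 0, 3.9, 2.1 → best response m2.
Matrix against (D, Y): payoffs 3.7, 5.9, 6 → best response m3.
Mutual best responses: (U, X, m1); (D, X, m2); (D, Y, m3).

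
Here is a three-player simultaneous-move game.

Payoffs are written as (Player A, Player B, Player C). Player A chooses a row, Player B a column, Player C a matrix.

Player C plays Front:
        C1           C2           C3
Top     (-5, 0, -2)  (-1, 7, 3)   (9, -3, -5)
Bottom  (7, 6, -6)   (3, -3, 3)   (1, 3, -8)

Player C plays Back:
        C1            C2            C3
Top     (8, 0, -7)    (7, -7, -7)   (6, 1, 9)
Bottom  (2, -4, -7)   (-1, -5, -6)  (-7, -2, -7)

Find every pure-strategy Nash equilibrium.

The pure Nash equilibria are (Top, C3, Back); (Bottom, C1, Front).

(Top, C1, Front): Player A can switch to Bottom (-5 → 7). Not NE.
(Top, C1, Back): Player B can switch to C3 (0 → 1). Not NE.
(Top, C2, Front): Player A can switch to Bottom (-1 → 3). Not NE.
(Top, C2, Back): Player B can switch to C1 (-7 → 0). Not NE.
(Top, C3, Front): Player B can switch to C1 (-3 → 0). Not NE.
(Top, C3, Back): Player A gets 6, best alternative -7; Player B gets 1, best alternative 0; Player C gets 9, best alternative -5. No profitable deviation — NE.
(Bottom, C1, Front): Player A gets 7, best alternative -5; Player B gets 6, best alternative 3; Player C gets -6, best alternative -7. No profitable deviation — NE.
(Bottom, C1, Back): Player A can switch to Top (2 → 8). Not NE.
(Bottom, C2, Front): Player B can switch to C1 (-3 → 6). Not NE.
(Bottom, C2, Back): Player A can switch to Top (-1 → 7). Not NE.
(Bottom, C3, Front): Player A can switch to Top (1 → 9). Not NE.
(Bottom, C3, Back): Player A can switch to Top (-7 → 6). Not NE.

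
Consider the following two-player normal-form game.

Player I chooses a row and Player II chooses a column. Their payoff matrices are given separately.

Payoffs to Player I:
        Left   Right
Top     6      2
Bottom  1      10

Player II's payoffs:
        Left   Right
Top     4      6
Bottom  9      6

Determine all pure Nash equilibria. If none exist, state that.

There is no pure-strategy Nash equilibrium.

(Top, Left): Player II can switch to Right (4 → 6). Not NE.
(Top, Right): Player I can switch to Bottom (2 → 10). Not NE.
(Bottom, Left): Player I can switch to Top (1 → 6). Not NE.
(Bottom, Right): Player II can switch to Left (6 → 9). Not NE.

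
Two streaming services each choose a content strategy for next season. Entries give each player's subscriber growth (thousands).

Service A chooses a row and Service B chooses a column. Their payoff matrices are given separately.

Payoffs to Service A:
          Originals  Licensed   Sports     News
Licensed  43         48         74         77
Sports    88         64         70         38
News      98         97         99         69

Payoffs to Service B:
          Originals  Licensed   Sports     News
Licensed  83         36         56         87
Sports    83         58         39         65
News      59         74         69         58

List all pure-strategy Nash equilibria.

The pure Nash equilibria are (Licensed, News); (News, Licensed).

Service A against Originals: payoffs 43, 88, 98 → best response News.
Service A against Licensed: payoffs 48, 64, 97 → best response News.
Service A against Sports: payoffs 74, 70, 99 → best response News.
Service A against News: payoffs 77, 38, 69 → best response Licensed.
Service B against Licensed: payoffs 83, 36, 56, 87 → best response News.
Service B against Sports: payoffs 83, 58, 39, 65 → best response Originals.
Service B against News: payoffs 59, 74, 69, 58 → best response Licensed.
Mutual best responses: (Licensed, News); (News, Licensed).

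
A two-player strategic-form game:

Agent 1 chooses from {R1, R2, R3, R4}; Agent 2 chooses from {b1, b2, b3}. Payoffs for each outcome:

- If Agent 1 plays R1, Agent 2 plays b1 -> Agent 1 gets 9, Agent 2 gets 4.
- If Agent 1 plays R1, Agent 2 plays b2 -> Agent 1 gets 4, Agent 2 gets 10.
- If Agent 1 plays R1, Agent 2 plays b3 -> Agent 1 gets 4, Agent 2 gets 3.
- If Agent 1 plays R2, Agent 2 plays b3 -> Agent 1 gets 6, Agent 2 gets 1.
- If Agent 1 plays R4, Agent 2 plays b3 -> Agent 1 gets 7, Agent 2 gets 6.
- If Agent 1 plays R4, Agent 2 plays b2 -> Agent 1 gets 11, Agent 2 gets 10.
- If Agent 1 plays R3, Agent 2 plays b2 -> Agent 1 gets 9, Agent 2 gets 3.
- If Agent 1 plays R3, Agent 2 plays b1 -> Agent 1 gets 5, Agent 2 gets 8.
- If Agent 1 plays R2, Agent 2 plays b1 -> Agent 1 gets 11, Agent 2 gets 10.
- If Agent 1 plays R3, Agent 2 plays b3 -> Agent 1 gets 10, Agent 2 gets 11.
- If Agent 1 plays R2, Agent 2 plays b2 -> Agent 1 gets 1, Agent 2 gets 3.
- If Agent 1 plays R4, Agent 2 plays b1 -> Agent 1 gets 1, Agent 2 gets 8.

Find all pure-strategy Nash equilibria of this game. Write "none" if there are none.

(R1, b1): Agent 1 can switch to R2 (9 → 11). Not NE.
(R1, b2): Agent 1 can switch to R3 (4 → 9). Not NE.
(R1, b3): Agent 1 can switch to R2 (4 → 6). Not NE.
(R2, b1): Agent 1 gets 11, best alternative 9; Agent 2 gets 10, best alternative 3. No profitable deviation — NE.
(R2, b2): Agent 1 can switch to R1 (1 → 4). Not NE.
(R2, b3): Agent 1 can switch to R3 (6 → 10). Not NE.
(R3, b1): Agent 1 can switch to R1 (5 → 9). Not NE.
(R3, b2): Agent 1 can switch to R4 (9 → 11). Not NE.
(R3, b3): Agent 1 gets 10, best alternative 7; Agent 2 gets 11, best alternative 8. No profitable deviation — NE.
(R4, b1): Agent 1 can switch to R1 (1 → 9). Not NE.
(R4, b2): Agent 1 gets 11, best alternative 9; Agent 2 gets 10, best alternative 8. No profitable deviation — NE.
(The remaining 1 profile has a profitable deviation by the same check.)

The pure Nash equilibria are (R2, b1) and (R3, b3) and (R4, b2).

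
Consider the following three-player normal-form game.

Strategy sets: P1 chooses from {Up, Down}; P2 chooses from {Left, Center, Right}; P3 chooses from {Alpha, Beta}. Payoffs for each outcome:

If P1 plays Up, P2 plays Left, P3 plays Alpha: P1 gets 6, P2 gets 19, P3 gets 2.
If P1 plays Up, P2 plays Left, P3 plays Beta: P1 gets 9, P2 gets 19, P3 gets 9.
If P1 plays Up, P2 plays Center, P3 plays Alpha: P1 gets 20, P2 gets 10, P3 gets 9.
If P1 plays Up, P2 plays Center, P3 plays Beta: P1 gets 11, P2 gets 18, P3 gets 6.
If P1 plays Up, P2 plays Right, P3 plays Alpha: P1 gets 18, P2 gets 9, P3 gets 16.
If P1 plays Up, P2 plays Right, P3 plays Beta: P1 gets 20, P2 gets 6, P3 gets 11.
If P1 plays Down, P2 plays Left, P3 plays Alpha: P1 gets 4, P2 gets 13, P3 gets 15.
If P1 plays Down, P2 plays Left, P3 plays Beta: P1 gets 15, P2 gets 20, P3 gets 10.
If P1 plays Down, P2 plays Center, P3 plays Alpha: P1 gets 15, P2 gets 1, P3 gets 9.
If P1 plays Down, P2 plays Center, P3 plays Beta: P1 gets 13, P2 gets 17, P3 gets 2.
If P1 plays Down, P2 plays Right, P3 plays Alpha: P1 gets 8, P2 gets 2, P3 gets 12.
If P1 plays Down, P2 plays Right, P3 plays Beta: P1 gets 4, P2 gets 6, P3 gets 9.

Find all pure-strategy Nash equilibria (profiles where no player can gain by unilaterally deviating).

Mark each player's best response to every combination of opponents' strategies; a profile where every player is best-responding is a pure Nash equilibrium.
P1 against (Left, Alpha): payoffs 6, 4 → best response Up.
P1 against (Left, Beta): payoffs 9, 15 → best response Down.
P1 against (Center, Alpha): payoffs 20, 15 → best response Up.
P1 against (Center, Beta): payoffs 11, 13 → best response Down.
P1 against (Right, Alpha): payoffs 18, 8 → best response Up.
P1 against (Right, Beta): payoffs 20, 4 → best response Up.
P2 against (Up, Alpha): payoffs 19, 10, 9 → best response Left.
P2 against (Up, Beta): payoffs 19, 18, 6 → best response Left.
P2 against (Down, Alpha): payoffs 13, 1, 2 → best response Left.
P2 against (Down, Beta): payoffs 20, 17, 6 → best response Left.
P3 against (Up, Left): payoffs 2, 9 → best response Beta.
P3 against (Up, Center): payoffs 9, 6 → best response Alpha.
P3 against (Up, Right): payoffs 16, 11 → best response Alpha.
P3 against (Down, Left): payoffs 15, 10 → best response Alpha.
P3 against (Down, Center): payoffs 9, 2 → best response Alpha.
P3 against (Down, Right): payoffs 12, 9 → best response Alpha.
No profile is a mutual best response for all players.

none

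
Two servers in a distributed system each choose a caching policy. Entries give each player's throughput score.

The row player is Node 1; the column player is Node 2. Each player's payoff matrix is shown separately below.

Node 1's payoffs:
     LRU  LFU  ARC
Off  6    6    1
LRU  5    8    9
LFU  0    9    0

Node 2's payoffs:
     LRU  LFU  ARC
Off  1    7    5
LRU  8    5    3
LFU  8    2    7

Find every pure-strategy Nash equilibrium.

none

For each strategy profile, look for a profitable unilateral deviation.
(Off, LRU): Node 2 can switch to LFU (1 → 7). Not NE.
(Off, LFU): Node 1 can switch to LRU (6 → 8). Not NE.
(Off, ARC): Node 1 can switch to LRU (1 → 9). Not NE.
(LRU, LRU): Node 1 can switch to Off (5 → 6). Not NE.
(LRU, LFU): Node 1 can switch to LFU (8 → 9). Not NE.
(LRU, ARC): Node 2 can switch to LRU (3 → 8). Not NE.
(LFU, LRU): Node 1 can switch to Off (0 → 6). Not NE.
(LFU, LFU): Node 2 can switch to LRU (2 → 8). Not NE.
(LFU, ARC): Node 1 can switch to Off (0 → 1). Not NE.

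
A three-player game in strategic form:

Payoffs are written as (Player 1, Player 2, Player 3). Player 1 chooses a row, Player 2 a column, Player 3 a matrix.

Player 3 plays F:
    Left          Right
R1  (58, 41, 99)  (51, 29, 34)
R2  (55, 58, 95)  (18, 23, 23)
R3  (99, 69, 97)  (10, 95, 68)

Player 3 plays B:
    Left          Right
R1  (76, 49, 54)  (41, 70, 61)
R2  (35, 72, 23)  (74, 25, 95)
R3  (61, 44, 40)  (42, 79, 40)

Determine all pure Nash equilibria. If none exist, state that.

No pure-strategy Nash equilibrium.

Check each profile: it is a Nash equilibrium iff no player can strictly gain by switching unilaterally.
(R1, Left, F): Player 1 can switch to R3 (58 → 99). Not NE.
(R1, Left, B): Player 2 can switch to Right (49 → 70). Not NE.
(R1, Right, F): Player 2 can switch to Left (29 → 41). Not NE.
(R1, Right, B): Player 1 can switch to R2 (41 → 74). Not NE.
(R2, Left, F): Player 1 can switch to R1 (55 → 58). Not NE.
(R2, Left, B): Player 1 can switch to R1 (35 → 76). Not NE.
(The remaining 6 profiles each have a profitable deviation by the same check.)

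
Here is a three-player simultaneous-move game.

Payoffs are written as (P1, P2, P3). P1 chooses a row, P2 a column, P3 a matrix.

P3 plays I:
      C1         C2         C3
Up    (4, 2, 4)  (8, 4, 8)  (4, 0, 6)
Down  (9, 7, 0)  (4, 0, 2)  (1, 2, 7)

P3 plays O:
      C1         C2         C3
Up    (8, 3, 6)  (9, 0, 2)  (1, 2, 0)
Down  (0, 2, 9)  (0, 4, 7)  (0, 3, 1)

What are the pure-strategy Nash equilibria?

For each player, find the best response to each opponent profile; mutual best responses are the pure NE.
P1 against (C1, I): payoffs 4, 9 → best response Down.
P1 against (C1, O): payoffs 8, 0 → best response Up.
P1 against (C2, I): payoffs 8, 4 → best response Up.
P1 against (C2, O): payoffs 9, 0 → best response Up.
P1 against (C3, I): payoffs 4, 1 → best response Up.
P1 against (C3, O): payoffs 1, 0 → best response Up.
P2 against (Up, I): payoffs 2, 4, 0 → best response C2.
P2 against (Up, O): payoffs 3, 0, 2 → best response C1.
P2 against (Down, I): payoffs 7, 0, 2 → best response C1.
P2 against (Down, O): payoffs 2, 4, 3 → best response C2.
P3 against (Up, C1): payoffs 4, 6 → best response O.
P3 against (Up, C2): payoffs 8, 2 → best response I.
P3 against (Up, C3): payoffs 6, 0 → best response I.
P3 against (Down, C1): payoffs 0, 9 → best response O.
P3 against (Down, C2): payoffs 2, 7 → best response O.
P3 against (Down, C3): payoffs 7, 1 → best response I.
Mutual best responses: (Up, C1, O); (Up, C2, I).

(Up, C1, O) and (Up, C2, I)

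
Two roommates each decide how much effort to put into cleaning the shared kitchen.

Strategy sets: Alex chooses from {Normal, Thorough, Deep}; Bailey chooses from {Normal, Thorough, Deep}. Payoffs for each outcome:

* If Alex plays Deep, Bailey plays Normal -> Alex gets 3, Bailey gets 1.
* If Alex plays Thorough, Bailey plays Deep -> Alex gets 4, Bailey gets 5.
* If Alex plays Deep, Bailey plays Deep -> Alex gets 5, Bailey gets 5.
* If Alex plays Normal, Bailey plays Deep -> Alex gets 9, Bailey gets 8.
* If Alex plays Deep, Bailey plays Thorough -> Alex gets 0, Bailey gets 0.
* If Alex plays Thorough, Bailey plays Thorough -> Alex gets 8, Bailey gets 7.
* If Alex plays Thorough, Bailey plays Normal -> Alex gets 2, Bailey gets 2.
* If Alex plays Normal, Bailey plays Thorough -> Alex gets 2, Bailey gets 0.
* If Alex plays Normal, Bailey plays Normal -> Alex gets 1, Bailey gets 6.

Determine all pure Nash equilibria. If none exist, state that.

Pure-strategy Nash equilibria: (Normal, Deep), (Thorough, Thorough)

(Normal, Normal): Alex can switch to Thorough (1 → 2). Not NE.
(Normal, Thorough): Alex can switch to Thorough (2 → 8). Not NE.
(Normal, Deep): Alex gets 9, best alternative 5; Bailey gets 8, best alternative 6. No profitable deviation — NE.
(Thorough, Normal): Alex can switch to Deep (2 → 3). Not NE.
(Thorough, Thorough): Alex gets 8, best alternative 2; Bailey gets 7, best alternative 5. No profitable deviation — NE.
(Thorough, Deep): Alex can switch to Normal (4 → 9). Not NE.
(Deep, Normal): Bailey can switch to Deep (1 → 5). Not NE.
(Deep, Thorough): Alex can switch to Normal (0 → 2). Not NE.
(Deep, Deep): Alex can switch to Normal (5 → 9). Not NE.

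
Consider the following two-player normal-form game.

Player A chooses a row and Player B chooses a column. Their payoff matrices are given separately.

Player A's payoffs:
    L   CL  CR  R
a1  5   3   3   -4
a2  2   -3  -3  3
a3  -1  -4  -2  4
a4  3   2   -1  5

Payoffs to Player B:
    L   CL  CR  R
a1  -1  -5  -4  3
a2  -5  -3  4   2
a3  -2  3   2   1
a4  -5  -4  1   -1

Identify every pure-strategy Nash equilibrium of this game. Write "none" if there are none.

For each player, find the best response to each opponent profile; mutual best responses are the pure NE.
Player A against L: payoffs 5, 2, -1, 3 → best response a1.
Player A against CL: payoffs 3, -3, -4, 2 → best response a1.
Player A against CR: payoffs 3, -3, -2, -1 → best response a1.
Player A against R: payoffs -4, 3, 4, 5 → best response a4.
Player B against a1: payoffs -1, -5, -4, 3 → best response R.
Player B against a2: payoffs -5, -3, 4, 2 → best response CR.
Player B against a3: payoffs -2, 3, 2, 1 → best response CL.
Player B against a4: payoffs -5, -4, 1, -1 → best response CR.
No profile is a mutual best response for all players.

none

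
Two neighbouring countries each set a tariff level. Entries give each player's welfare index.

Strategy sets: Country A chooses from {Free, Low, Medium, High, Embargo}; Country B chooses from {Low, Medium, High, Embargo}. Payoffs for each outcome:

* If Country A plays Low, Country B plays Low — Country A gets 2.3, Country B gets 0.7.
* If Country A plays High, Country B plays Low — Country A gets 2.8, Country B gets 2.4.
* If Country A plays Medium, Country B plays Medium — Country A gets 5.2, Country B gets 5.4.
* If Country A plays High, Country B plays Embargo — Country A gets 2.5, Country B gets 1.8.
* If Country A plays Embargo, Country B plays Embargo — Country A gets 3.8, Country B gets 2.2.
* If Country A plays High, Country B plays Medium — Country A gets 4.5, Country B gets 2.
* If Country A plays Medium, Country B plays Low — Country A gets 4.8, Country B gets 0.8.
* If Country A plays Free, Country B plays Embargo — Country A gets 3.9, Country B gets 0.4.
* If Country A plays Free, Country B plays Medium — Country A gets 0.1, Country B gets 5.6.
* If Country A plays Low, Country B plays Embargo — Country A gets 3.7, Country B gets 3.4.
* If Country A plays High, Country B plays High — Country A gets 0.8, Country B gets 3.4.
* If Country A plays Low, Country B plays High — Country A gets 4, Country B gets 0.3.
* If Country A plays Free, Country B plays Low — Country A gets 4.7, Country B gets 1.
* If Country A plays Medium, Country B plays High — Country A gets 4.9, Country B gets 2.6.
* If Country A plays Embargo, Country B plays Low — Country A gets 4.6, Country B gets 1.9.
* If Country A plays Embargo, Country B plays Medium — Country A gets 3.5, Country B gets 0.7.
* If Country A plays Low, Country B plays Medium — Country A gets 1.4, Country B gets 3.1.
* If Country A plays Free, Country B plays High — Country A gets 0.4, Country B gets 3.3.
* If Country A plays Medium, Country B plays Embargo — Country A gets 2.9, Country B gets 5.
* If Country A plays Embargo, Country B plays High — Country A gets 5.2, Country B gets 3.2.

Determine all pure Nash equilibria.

(Free, Low): Country A can switch to Medium (4.7 → 4.8). Not NE.
(Free, Medium): Country A can switch to Low (0.1 → 1.4). Not NE.
(Free, High): Country A can switch to Low (0.4 → 4). Not NE.
(Free, Embargo): Country B can switch to Low (0.4 → 1). Not NE.
(Low, Low): Country A can switch to Free (2.3 → 4.7). Not NE.
(Low, Medium): Country A can switch to Medium (1.4 → 5.2). Not NE.
(Low, High): Country A can switch to Medium (4 → 4.9). Not NE.
(Low, Embargo): Country A can switch to Free (3.7 → 3.9). Not NE.
(Medium, Medium): Country A gets 5.2, best alternative 4.5; Country B gets 5.4, best alternative 5. No profitable deviation — NE.
(Embargo, High): Country A gets 5.2, best alternative 4.9; Country B gets 3.2, best alternative 2.2. No profitable deviation — NE.
(The remaining 10 profiles each have a profitable deviation by the same check.)

Pure-strategy Nash equilibria: (Medium, Medium), (Embargo, High)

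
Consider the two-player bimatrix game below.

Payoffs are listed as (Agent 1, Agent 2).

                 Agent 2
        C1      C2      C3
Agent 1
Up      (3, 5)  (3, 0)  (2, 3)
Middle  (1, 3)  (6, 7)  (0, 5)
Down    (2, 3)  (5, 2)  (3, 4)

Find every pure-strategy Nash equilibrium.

Agent 1 against C1: payoffs 3, 1, 2 → best response Up.
Agent 1 against C2: payoffs 3, 6, 5 → best response Middle.
Agent 1 against C3: payoffs 2, 0, 3 → best response Down.
Agent 2 against Up: payoffs 5, 0, 3 → best response C1.
Agent 2 against Middle: payoffs 3, 7, 5 → best response C2.
Agent 2 against Down: payoffs 3, 2, 4 → best response C3.
Mutual best responses: (Up, C1); (Middle, C2); (Down, C3).

(Up, C1), (Middle, C2), (Down, C3)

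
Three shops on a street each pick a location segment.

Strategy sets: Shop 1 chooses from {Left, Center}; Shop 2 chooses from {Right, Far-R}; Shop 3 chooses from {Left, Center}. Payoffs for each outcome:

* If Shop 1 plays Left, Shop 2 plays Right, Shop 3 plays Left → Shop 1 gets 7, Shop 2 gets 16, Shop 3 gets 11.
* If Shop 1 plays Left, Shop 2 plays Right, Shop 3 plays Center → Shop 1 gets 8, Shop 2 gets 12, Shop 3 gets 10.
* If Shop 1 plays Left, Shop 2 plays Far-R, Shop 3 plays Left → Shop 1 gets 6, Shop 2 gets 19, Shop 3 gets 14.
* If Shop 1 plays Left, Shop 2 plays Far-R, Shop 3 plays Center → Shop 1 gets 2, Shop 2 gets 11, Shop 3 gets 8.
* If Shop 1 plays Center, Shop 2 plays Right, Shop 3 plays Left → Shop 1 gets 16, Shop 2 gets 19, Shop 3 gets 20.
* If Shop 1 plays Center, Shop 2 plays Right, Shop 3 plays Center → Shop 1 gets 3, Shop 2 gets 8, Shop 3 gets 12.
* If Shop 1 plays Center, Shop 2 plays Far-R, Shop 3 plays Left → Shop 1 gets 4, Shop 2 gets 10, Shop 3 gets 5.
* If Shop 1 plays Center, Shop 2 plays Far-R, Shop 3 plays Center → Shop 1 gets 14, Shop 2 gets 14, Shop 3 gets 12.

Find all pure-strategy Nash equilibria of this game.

Pure-strategy Nash equilibria: (Left, Far-R, Left) and (Center, Right, Left) and (Center, Far-R, Center)

Mark each player's best response to every combination of opponents' strategies; a profile where every player is best-responding is a pure Nash equilibrium.
Shop 1 against (Right, Left): payoffs 7, 16 → best response Center.
Shop 1 against (Right, Center): payoffs 8, 3 → best response Left.
Shop 1 against (Far-R, Left): payoffs 6, 4 → best response Left.
Shop 1 against (Far-R, Center): payoffs 2, 14 → best response Center.
Shop 2 against (Left, Left): payoffs 16, 19 → best response Far-R.
Shop 2 against (Left, Center): payoffs 12, 11 → best response Right.
Shop 2 against (Center, Left): payoffs 19, 10 → best response Right.
Shop 2 against (Center, Center): payoffs 8, 14 → best response Far-R.
Shop 3 against (Left, Right): payoffs 11, 10 → best response Left.
Shop 3 against (Left, Far-R): payoffs 14, 8 → best response Left.
Shop 3 against (Center, Right): payoffs 20, 12 → best response Left.
Shop 3 against (Center, Far-R): payoffs 5, 12 → best response Center.
Mutual best responses: (Left, Far-R, Left); (Center, Right, Left); (Center, Far-R, Center).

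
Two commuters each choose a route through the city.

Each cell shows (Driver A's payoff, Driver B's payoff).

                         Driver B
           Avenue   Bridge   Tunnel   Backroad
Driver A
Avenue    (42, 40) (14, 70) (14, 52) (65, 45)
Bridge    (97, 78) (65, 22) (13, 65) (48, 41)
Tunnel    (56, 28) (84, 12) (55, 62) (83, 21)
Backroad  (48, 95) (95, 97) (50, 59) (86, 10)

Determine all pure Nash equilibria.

Driver A against Avenue: payoffs 42, 97, 56, 48 → best response Bridge.
Driver A against Bridge: payoffs 14, 65, 84, 95 → best response Backroad.
Driver A against Tunnel: payoffs 14, 13, 55, 50 → best response Tunnel.
Driver A against Backroad: payoffs 65, 48, 83, 86 → best response Backroad.
Driver B against Avenue: payoffs 40, 70, 52, 45 → best response Bridge.
Driver B against Bridge: payoffs 78, 22, 65, 41 → best response Avenue.
Driver B against Tunnel: payoffs 28, 12, 62, 21 → best response Tunnel.
Driver B against Backroad: payoffs 95, 97, 59, 10 → best response Bridge.
Mutual best responses: (Bridge, Avenue); (Tunnel, Tunnel); (Backroad, Bridge).

The pure Nash equilibria are (Bridge, Avenue), (Tunnel, Tunnel), (Backroad, Bridge).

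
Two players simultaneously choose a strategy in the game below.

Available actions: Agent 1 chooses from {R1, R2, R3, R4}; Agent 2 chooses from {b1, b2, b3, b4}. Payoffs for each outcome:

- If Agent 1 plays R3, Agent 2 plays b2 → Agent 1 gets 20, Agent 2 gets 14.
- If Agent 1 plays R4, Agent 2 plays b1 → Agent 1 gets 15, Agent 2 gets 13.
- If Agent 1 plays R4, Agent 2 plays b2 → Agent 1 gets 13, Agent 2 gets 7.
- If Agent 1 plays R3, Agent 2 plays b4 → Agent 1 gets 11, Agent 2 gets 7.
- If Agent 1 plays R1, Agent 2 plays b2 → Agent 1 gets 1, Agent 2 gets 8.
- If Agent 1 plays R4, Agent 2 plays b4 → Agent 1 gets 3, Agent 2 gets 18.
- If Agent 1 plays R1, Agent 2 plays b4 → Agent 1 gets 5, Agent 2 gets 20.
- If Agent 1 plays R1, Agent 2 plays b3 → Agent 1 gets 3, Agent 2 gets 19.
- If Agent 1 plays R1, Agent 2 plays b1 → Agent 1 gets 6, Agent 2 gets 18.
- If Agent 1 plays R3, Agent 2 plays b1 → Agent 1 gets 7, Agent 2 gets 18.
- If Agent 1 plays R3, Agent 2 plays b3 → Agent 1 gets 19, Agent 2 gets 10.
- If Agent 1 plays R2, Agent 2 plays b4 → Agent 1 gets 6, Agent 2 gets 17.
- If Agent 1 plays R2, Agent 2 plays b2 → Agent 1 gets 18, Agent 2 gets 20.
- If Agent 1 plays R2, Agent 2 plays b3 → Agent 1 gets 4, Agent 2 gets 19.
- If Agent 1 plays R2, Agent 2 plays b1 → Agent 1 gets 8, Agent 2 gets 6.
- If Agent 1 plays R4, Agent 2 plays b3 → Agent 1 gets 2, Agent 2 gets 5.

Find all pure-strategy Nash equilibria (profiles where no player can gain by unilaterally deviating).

For each player, find the best response to each opponent profile; mutual best responses are the pure NE.
Agent 1 against b1: payoffs 6, 8, 7, 15 → best response R4.
Agent 1 against b2: payoffs 1, 18, 20, 13 → best response R3.
Agent 1 against b3: payoffs 3, 4, 19, 2 → best response R3.
Agent 1 against b4: payoffs 5, 6, 11, 3 → best response R3.
Agent 2 against R1: payoffs 18, 8, 19, 20 → best response b4.
Agent 2 against R2: payoffs 6, 20, 19, 17 → best response b2.
Agent 2 against R3: payoffs 18, 14, 10, 7 → best response b1.
Agent 2 against R4: payoffs 13, 7, 5, 18 → best response b4.
No profile is a mutual best response for all players.

There is no pure-strategy Nash equilibrium.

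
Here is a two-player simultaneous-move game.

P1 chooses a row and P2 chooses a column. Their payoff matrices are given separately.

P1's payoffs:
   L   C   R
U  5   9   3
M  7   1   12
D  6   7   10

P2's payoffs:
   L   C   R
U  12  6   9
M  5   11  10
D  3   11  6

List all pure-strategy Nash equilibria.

Check each profile: it is a Nash equilibrium iff no player can strictly gain by switching unilaterally.
(U, L): P1 can switch to M (5 → 7). Not NE.
(U, C): P2 can switch to L (6 → 12). Not NE.
(U, R): P1 can switch to M (3 → 12). Not NE.
(M, L): P2 can switch to C (5 → 11). Not NE.
(M, C): P1 can switch to U (1 → 9). Not NE.
(M, R): P2 can switch to C (10 → 11). Not NE.
(D, L): P1 can switch to M (6 → 7). Not NE.
(D, C): P1 can switch to U (7 → 9). Not NE.
(The remaining 1 profile has a profitable deviation by the same check.)

This game has no pure Nash equilibrium.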